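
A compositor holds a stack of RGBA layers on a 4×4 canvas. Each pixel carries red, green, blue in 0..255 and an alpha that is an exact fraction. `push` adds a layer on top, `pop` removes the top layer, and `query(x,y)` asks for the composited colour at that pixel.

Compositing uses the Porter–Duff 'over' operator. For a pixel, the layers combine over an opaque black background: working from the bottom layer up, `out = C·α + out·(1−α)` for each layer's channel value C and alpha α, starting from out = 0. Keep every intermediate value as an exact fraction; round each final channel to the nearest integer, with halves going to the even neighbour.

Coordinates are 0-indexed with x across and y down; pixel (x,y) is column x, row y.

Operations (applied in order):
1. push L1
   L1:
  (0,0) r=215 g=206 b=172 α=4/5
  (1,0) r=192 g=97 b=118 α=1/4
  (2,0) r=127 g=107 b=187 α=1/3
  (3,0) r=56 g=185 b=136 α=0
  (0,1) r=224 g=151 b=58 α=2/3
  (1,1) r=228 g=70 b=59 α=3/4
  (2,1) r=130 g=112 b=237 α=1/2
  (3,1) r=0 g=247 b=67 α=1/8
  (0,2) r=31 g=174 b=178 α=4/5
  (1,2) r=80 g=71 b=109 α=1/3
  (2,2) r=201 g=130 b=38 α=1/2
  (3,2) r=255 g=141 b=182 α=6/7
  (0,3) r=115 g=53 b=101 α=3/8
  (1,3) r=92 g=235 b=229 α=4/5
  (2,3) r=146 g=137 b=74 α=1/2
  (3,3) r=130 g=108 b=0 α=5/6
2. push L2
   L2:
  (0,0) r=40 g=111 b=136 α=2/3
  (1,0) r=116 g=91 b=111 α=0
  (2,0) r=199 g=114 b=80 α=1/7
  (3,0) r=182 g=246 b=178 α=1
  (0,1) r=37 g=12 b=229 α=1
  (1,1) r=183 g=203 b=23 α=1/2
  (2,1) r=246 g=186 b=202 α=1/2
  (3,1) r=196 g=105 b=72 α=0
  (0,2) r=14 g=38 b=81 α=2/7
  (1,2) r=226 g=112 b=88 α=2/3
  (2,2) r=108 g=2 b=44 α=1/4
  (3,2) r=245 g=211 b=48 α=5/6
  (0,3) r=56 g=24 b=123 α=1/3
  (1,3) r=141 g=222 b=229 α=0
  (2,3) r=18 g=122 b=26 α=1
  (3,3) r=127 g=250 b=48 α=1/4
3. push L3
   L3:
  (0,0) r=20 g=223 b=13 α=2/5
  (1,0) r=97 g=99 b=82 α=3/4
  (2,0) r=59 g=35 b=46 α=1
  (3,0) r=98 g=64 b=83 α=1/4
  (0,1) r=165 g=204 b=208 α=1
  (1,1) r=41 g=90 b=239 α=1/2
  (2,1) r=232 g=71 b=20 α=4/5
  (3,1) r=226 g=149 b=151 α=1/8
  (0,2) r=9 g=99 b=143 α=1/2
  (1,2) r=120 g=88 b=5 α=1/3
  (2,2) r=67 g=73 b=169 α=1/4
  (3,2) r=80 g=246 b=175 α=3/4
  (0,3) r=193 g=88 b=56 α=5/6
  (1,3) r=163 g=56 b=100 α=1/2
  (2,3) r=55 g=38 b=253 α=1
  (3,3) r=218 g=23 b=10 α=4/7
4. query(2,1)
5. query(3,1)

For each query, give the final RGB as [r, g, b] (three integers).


at x=2,y=1 over L1,L2,L3:
L1 α=1/2: [65, 56, 237/2]
L2 α=1/2: [311/2, 121, 641/4]
L3 α=4/5: [2167/10, 81, 961/20]
→ [217, 81, 48]

(3,1) stack=L1,L2,L3; from [0,0,0]:
after L1 α=1/8: [0, 247/8, 67/8]
after L2 α=0: [0, 247/8, 67/8]
after L3 α=1/8: [113/4, 2921/64, 1677/64]
→ [28, 46, 26]


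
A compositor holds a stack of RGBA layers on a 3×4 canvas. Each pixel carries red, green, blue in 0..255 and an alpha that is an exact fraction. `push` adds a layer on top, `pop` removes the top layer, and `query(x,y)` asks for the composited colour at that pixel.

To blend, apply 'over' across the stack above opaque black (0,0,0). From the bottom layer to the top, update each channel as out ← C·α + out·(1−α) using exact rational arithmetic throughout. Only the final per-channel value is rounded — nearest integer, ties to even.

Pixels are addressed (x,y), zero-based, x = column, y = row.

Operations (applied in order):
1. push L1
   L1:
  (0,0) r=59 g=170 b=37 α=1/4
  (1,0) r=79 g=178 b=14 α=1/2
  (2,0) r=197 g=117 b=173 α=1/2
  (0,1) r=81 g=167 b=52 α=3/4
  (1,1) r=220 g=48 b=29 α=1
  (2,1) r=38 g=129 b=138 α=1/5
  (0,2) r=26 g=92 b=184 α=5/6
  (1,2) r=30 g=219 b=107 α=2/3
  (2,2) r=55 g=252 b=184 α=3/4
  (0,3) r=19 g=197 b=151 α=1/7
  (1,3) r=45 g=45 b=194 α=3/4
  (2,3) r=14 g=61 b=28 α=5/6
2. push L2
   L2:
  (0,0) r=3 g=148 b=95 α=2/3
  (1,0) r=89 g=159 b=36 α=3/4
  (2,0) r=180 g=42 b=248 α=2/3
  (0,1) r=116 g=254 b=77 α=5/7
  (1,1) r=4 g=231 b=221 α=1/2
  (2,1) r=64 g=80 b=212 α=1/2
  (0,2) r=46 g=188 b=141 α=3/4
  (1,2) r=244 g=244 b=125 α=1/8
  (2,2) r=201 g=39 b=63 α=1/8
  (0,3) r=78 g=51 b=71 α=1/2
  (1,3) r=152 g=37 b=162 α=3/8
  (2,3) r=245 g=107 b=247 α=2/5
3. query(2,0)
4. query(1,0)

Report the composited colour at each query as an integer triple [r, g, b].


query (2,0) [L1,L2] — begin 0,0,0
after L1 α=1/2: [197/2, 117/2, 173/2]
after L2 α=2/3: [917/6, 95/2, 1165/6]
→ [153, 48, 194]

at x=1,y=0 over L1,L2:
+L1 (α=1/2) → [79/2, 89, 7]
+L2 (α=3/4) → [613/8, 283/2, 115/4]
→ [77, 142, 29]


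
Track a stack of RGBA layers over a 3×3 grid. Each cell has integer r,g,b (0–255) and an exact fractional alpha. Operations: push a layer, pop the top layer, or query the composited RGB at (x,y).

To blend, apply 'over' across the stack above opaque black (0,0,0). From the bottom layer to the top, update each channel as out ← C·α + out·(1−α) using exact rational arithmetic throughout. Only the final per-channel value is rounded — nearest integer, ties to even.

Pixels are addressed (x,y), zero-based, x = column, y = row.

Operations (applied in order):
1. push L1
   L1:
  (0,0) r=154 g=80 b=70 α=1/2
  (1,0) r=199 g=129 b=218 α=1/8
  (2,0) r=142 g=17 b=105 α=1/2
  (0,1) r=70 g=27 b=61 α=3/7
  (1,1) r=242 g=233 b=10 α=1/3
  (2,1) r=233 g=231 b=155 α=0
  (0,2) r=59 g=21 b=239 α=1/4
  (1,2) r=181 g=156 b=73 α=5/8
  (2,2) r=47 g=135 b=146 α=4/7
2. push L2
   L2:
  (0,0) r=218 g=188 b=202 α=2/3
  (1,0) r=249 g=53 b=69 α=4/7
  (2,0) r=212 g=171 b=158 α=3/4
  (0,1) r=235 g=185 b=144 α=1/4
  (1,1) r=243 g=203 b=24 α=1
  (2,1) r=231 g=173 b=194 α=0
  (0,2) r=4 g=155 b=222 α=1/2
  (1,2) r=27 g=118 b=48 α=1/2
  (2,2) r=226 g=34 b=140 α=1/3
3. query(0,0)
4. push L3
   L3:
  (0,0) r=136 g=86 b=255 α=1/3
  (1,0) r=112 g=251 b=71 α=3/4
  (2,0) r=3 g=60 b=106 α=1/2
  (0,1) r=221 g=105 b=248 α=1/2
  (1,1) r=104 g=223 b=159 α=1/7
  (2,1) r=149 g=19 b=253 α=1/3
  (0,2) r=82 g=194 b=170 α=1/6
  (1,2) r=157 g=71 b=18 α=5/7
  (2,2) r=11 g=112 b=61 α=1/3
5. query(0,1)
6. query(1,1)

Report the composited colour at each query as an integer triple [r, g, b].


(0,0) stack=L1,L2; from [0,0,0]:
+L1 (α=1/2) → [77, 40, 35]
+L2 (α=2/3) → [171, 416/3, 439/3]
= [171, 139, 146]

query (0,1) [L1,L2,L3] — begin 0,0,0
+L1 (α=3/7) → [30, 81/7, 183/7]
+L2 (α=1/4) → [325/4, 769/14, 1557/28]
+L3 (α=1/2) → [1209/8, 2239/28, 8501/56]
= [151, 80, 152]

at x=1,y=1 over L1,L2,L3:
L1 α=1/3: [242/3, 233/3, 10/3]
L2 α=1: [243, 203, 24]
L3 α=1/7: [1562/7, 1441/7, 303/7]
= [223, 206, 43]


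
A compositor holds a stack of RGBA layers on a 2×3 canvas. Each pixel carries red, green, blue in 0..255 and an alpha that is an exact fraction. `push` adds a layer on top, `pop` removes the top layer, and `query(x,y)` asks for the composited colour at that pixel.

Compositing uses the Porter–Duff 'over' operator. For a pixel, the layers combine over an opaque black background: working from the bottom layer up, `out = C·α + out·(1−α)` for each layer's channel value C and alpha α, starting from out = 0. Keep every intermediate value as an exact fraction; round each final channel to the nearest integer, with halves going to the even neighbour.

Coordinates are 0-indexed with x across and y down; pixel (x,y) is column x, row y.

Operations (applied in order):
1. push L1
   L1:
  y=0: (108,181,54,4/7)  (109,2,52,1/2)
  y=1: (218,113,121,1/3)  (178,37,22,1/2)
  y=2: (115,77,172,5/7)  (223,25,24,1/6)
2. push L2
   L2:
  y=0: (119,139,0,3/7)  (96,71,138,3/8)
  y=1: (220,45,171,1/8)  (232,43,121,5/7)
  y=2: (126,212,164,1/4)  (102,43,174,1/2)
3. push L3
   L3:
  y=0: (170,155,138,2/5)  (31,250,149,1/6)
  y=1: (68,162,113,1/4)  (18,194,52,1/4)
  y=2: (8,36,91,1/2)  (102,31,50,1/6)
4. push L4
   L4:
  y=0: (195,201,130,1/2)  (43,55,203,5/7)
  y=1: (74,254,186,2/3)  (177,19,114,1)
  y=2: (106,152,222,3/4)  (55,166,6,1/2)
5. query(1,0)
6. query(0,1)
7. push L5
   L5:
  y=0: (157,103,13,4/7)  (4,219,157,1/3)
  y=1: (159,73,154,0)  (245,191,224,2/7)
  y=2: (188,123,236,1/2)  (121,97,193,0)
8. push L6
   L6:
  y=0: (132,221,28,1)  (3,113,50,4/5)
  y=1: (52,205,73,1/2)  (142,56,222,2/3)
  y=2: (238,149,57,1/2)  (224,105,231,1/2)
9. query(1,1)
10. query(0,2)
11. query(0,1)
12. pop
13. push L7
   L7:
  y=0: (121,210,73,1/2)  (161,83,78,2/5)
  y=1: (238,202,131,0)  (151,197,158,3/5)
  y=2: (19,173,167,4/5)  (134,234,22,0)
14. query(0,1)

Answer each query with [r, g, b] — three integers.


query (1,0) [L1,L2,L3,L4] — begin 0,0,0
after L1 α=1/2: [109/2, 1, 26]
after L2 α=3/8: [1121/16, 109/4, 68]
after L3 α=1/6: [6101/96, 515/8, 163/2]
after L4 α=5/7: [16421/336, 1615/28, 1178/7]
→ [49, 58, 168]

(0,1) stack=L1,L2,L3,L4; from [0,0,0]:
L1 α=1/3: [218/3, 113/3, 121/3]
L2 α=1/8: [1093/12, 463/12, 170/3]
L3 α=1/4: [1365/16, 1111/16, 283/4]
L4 α=2/3: [3733/48, 9239/48, 1771/12]
rounded: [78, 192, 148]

query (1,1) [L1,L2,L3,L4,L5,L6] — begin 0,0,0
after L1 α=1/2: [89, 37/2, 11]
after L2 α=5/7: [1338/7, 36, 627/7]
after L3 α=1/4: [1035/7, 151/2, 2245/28]
after L4 α=1: [177, 19, 114]
after L5 α=2/7: [1375/7, 477/7, 1018/7]
after L6 α=2/3: [1121/7, 1261/21, 4126/21]
= [160, 60, 196]

query (0,2) [L1,L2,L3,L4,L5,L6] — begin 0,0,0
+L1 (α=5/7) → [575/7, 55, 860/7]
+L2 (α=1/4) → [2607/28, 377/4, 932/7]
+L3 (α=1/2) → [2831/56, 521/8, 1569/14]
+L4 (α=3/4) → [20639/224, 4169/32, 10893/56]
+L5 (α=1/2) → [62751/448, 8105/64, 24109/112]
+L6 (α=1/2) → [169375/896, 17641/128, 30493/224]
rounded: [189, 138, 136]

(0,1) stack=L1,L2,L3,L4,L5,L6; from [0,0,0]:
after L1 α=1/3: [218/3, 113/3, 121/3]
after L2 α=1/8: [1093/12, 463/12, 170/3]
after L3 α=1/4: [1365/16, 1111/16, 283/4]
after L4 α=2/3: [3733/48, 9239/48, 1771/12]
after L5 α=0: [3733/48, 9239/48, 1771/12]
after L6 α=1/2: [6229/96, 19079/96, 2647/24]
rounded: [65, 199, 110]

query (0,1) [L1,L2,L3,L4,L5,L7] — begin 0,0,0
L1 α=1/3: [218/3, 113/3, 121/3]
L2 α=1/8: [1093/12, 463/12, 170/3]
L3 α=1/4: [1365/16, 1111/16, 283/4]
L4 α=2/3: [3733/48, 9239/48, 1771/12]
L5 α=0: [3733/48, 9239/48, 1771/12]
L7 α=0: [3733/48, 9239/48, 1771/12]
rounded: [78, 192, 148]


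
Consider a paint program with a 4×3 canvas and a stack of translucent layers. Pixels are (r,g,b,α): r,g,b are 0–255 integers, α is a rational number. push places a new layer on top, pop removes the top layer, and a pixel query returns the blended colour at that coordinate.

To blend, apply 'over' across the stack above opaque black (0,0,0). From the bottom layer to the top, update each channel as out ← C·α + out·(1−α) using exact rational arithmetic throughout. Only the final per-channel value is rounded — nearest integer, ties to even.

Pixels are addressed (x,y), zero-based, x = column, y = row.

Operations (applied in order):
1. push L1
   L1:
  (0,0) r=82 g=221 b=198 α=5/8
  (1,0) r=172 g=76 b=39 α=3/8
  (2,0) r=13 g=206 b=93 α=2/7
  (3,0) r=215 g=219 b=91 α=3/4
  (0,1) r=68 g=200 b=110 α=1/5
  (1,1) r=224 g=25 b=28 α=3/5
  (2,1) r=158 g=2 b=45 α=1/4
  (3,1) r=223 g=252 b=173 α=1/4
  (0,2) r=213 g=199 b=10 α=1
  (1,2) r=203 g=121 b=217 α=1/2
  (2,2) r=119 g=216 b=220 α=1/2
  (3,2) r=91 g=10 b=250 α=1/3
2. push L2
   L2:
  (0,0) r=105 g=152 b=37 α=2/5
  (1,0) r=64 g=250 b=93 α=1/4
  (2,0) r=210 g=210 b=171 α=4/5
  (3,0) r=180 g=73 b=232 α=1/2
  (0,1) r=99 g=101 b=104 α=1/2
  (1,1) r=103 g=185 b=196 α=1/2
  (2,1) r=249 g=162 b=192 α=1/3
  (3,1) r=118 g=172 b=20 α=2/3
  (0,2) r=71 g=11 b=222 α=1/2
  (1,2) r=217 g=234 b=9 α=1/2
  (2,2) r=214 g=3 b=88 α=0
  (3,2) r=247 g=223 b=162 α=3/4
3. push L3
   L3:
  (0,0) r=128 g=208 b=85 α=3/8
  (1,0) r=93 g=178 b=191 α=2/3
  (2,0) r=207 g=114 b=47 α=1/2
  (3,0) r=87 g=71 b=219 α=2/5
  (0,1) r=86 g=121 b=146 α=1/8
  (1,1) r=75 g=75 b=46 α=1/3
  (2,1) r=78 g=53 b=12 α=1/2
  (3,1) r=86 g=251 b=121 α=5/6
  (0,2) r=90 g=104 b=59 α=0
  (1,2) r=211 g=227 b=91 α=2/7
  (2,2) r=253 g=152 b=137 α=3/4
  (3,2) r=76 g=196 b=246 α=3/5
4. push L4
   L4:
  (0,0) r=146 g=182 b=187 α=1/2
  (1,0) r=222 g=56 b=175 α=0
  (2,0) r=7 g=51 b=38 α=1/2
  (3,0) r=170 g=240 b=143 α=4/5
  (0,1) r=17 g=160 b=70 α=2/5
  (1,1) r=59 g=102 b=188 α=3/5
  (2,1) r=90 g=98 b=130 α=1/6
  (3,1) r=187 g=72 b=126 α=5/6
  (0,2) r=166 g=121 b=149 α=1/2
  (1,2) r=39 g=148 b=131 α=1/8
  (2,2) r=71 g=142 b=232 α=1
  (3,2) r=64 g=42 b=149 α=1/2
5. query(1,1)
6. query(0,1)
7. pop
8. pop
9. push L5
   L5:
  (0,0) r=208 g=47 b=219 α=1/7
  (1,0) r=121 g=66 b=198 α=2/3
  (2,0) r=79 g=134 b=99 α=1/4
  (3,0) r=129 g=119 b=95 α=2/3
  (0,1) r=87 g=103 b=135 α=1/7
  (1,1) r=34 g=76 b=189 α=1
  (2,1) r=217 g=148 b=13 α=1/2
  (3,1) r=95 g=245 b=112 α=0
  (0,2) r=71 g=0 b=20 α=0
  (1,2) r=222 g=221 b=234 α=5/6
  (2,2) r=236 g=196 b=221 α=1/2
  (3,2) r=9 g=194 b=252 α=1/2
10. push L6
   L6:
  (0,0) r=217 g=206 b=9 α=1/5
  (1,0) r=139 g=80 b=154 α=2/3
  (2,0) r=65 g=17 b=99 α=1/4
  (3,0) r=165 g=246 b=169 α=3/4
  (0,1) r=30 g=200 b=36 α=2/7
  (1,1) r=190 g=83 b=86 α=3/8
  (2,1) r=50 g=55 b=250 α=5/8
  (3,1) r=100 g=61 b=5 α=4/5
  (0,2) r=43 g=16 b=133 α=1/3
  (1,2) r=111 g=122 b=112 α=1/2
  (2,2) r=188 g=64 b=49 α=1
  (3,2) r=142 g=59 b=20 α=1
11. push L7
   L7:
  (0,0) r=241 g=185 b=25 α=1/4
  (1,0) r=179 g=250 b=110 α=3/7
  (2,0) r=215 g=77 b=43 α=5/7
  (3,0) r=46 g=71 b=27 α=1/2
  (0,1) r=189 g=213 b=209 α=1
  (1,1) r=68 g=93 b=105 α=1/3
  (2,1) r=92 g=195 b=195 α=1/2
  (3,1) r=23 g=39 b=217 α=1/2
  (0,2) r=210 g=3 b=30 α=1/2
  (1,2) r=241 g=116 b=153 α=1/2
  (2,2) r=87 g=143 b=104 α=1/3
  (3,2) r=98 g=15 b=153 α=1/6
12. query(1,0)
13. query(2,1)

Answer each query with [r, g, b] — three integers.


at x=1,y=1 over L1,L2,L3,L4:
L1 α=3/5: [672/5, 15, 84/5]
L2 α=1/2: [1187/10, 100, 532/5]
L3 α=1/3: [1562/15, 275/3, 1294/15]
L4 α=3/5: [5779/75, 1468/15, 11048/75]
= [77, 98, 147]

at x=0,y=1 over L1,L2,L3,L4:
+L1 (α=1/5) → [68/5, 40, 22]
+L2 (α=1/2) → [563/10, 141/2, 63]
+L3 (α=1/8) → [4801/80, 1229/16, 587/8]
+L4 (α=2/5) → [17123/400, 8807/80, 2881/40]
= [43, 110, 72]

at x=1,y=0 over L1,L2,L5,L6,L7:
+L1 (α=3/8) → [129/2, 57/2, 117/8]
+L2 (α=1/4) → [515/8, 671/8, 1095/32]
+L5 (α=2/3) → [817/8, 1727/24, 4589/32]
+L6 (α=2/3) → [3041/24, 5567/72, 4815/32]
+L7 (α=3/7) → [6263/42, 19067/126, 1065/8]
rounded: [149, 151, 133]

query (2,1) [L1,L2,L5,L6,L7] — begin 0,0,0
L1 α=1/4: [79/2, 1/2, 45/4]
L2 α=1/3: [328/3, 163/3, 143/2]
L5 α=1/2: [979/6, 607/6, 169/4]
L6 α=5/8: [1479/16, 1157/16, 5507/32]
L7 α=1/2: [2951/32, 4277/32, 11747/64]
→ [92, 134, 184]


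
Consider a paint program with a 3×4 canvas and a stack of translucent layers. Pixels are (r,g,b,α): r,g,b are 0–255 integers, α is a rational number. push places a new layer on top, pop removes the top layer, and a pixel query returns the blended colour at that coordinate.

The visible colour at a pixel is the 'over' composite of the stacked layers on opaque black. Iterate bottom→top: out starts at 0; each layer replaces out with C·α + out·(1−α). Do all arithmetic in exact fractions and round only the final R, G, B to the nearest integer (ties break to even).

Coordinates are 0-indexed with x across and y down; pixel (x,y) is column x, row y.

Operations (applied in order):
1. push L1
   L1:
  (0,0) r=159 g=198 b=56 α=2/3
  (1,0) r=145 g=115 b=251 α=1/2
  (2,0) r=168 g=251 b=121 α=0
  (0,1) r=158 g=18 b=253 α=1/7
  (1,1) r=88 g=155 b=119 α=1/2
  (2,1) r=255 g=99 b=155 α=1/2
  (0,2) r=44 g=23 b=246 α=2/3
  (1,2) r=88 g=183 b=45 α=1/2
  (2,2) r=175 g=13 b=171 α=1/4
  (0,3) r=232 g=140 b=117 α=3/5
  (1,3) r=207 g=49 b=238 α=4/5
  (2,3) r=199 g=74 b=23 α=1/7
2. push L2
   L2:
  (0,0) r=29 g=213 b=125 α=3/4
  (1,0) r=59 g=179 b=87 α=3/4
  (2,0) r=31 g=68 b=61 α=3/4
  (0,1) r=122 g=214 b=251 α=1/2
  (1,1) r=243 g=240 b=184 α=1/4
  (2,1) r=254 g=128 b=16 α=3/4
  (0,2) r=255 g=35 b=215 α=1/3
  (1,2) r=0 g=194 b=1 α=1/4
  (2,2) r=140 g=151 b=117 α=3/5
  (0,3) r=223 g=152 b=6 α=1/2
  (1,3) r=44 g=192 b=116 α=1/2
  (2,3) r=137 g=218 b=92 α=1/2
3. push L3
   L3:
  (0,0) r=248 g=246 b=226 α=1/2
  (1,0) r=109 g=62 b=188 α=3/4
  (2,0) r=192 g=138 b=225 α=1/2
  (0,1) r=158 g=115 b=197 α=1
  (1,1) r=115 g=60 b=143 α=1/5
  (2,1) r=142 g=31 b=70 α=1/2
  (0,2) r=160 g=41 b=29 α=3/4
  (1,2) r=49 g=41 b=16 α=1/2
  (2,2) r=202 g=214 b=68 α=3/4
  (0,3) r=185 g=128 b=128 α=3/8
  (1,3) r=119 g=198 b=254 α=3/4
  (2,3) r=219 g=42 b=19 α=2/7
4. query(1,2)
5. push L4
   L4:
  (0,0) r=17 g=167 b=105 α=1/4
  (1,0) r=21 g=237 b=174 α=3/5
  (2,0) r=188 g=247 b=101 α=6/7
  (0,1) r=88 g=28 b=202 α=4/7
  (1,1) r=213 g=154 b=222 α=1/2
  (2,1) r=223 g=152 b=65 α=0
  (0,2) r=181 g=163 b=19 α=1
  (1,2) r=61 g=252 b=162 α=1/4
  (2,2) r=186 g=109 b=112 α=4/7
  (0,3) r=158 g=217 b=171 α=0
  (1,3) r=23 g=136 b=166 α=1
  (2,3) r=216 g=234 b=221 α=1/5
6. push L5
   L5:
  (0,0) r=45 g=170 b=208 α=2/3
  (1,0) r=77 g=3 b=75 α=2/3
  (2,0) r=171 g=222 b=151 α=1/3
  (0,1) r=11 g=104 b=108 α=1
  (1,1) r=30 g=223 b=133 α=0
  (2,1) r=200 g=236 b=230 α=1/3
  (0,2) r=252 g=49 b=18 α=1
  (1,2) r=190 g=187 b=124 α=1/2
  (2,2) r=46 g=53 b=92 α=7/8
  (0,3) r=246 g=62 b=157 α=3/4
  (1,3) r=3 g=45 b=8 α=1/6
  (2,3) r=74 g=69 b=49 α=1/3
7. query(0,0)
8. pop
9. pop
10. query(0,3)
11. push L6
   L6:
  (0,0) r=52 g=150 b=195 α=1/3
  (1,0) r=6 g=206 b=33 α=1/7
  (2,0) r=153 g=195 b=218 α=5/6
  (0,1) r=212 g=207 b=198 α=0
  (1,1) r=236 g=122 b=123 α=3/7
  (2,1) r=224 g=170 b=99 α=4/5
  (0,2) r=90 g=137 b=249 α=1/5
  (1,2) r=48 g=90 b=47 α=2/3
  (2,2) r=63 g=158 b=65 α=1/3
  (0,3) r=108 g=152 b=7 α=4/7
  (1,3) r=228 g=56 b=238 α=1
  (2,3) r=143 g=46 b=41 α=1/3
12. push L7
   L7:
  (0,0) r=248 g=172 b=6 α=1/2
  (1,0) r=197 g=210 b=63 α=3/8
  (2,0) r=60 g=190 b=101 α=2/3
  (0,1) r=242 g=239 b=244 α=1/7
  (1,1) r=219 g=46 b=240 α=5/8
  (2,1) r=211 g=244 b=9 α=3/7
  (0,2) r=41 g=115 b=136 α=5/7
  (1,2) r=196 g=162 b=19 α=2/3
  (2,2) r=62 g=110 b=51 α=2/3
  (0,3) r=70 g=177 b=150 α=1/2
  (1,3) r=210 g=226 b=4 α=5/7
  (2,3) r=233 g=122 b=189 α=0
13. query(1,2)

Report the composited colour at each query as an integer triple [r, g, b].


query (1,2) [L1,L2,L3] — begin 0,0,0
+L1 (α=1/2) → [44, 183/2, 45/2]
+L2 (α=1/4) → [33, 937/8, 137/8]
+L3 (α=1/2) → [41, 1265/16, 265/16]
= [41, 79, 17]

(0,0) stack=L1,L2,L3,L4,L5; from [0,0,0]:
+L1 (α=2/3) → [106, 132, 112/3]
+L2 (α=3/4) → [193/4, 771/4, 1237/12]
+L3 (α=1/2) → [1185/8, 1755/8, 3949/24]
+L4 (α=1/4) → [3691/32, 6601/32, 4789/32]
+L5 (α=2/3) → [6571/96, 5827/32, 18101/96]
rounded: [68, 182, 189]

query (0,3) [L1,L2,L3] — begin 0,0,0
+L1 (α=3/5) → [696/5, 84, 351/5]
+L2 (α=1/2) → [1811/10, 118, 381/10]
+L3 (α=3/8) → [2921/16, 487/4, 1149/16]
rounded: [183, 122, 72]

at x=1,y=2 over L1,L2,L3,L6,L7:
+L1 (α=1/2) → [44, 183/2, 45/2]
+L2 (α=1/4) → [33, 937/8, 137/8]
+L3 (α=1/2) → [41, 1265/16, 265/16]
+L6 (α=2/3) → [137/3, 4145/48, 1769/48]
+L7 (α=2/3) → [1313/9, 19697/144, 3593/144]
→ [146, 137, 25]


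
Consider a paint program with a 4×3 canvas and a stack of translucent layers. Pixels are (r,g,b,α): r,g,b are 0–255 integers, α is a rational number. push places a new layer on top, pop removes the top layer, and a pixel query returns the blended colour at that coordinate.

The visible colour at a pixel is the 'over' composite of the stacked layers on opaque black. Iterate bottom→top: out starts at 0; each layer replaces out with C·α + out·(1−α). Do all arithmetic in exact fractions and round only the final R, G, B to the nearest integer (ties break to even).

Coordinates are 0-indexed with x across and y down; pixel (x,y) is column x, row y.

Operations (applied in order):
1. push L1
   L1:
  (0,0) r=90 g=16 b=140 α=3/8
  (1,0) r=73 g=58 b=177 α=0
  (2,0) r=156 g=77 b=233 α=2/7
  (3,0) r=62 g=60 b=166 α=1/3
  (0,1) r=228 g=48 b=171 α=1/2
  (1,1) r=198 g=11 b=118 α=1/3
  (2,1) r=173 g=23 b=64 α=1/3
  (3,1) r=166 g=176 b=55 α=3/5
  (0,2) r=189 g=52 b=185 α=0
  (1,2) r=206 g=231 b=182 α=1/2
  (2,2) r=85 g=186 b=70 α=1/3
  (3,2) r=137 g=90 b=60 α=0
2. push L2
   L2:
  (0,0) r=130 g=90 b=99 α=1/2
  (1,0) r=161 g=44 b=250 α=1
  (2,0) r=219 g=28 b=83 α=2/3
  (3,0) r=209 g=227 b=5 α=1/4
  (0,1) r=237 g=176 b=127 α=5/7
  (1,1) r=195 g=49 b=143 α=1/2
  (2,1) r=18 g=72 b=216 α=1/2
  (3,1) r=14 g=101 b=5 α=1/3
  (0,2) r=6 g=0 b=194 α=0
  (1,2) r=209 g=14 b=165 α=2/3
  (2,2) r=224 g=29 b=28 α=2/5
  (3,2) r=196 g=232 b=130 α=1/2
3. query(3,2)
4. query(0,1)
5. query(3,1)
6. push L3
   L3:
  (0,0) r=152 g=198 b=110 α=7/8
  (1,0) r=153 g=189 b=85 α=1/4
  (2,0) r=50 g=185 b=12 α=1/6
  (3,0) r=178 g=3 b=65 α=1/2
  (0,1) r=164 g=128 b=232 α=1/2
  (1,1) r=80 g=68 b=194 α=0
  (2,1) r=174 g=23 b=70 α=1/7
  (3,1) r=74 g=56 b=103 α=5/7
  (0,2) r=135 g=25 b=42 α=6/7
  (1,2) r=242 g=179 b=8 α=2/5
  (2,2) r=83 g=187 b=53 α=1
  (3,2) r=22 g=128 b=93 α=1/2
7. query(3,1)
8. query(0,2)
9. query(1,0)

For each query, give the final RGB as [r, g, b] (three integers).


at x=3,y=2 over L1,L2:
L1 α=0: [0, 0, 0]
L2 α=1/2: [98, 116, 65]
→ [98, 116, 65]

(0,1) stack=L1,L2; from [0,0,0]:
L1 α=1/2: [114, 24, 171/2]
L2 α=5/7: [1413/7, 928/7, 806/7]
= [202, 133, 115]

(3,1) stack=L1,L2; from [0,0,0]:
after L1 α=3/5: [498/5, 528/5, 33]
after L2 α=1/3: [1066/15, 1561/15, 71/3]
= [71, 104, 24]

at x=3,y=1 over L1,L2,L3:
L1 α=3/5: [498/5, 528/5, 33]
L2 α=1/3: [1066/15, 1561/15, 71/3]
L3 α=5/7: [7682/105, 1046/15, 241/3]
→ [73, 70, 80]

(0,2) stack=L1,L2,L3; from [0,0,0]:
L1 α=0: [0, 0, 0]
L2 α=0: [0, 0, 0]
L3 α=6/7: [810/7, 150/7, 36]
rounded: [116, 21, 36]

query (1,0) [L1,L2,L3] — begin 0,0,0
+L1 (α=0) → [0, 0, 0]
+L2 (α=1) → [161, 44, 250]
+L3 (α=1/4) → [159, 321/4, 835/4]
→ [159, 80, 209]


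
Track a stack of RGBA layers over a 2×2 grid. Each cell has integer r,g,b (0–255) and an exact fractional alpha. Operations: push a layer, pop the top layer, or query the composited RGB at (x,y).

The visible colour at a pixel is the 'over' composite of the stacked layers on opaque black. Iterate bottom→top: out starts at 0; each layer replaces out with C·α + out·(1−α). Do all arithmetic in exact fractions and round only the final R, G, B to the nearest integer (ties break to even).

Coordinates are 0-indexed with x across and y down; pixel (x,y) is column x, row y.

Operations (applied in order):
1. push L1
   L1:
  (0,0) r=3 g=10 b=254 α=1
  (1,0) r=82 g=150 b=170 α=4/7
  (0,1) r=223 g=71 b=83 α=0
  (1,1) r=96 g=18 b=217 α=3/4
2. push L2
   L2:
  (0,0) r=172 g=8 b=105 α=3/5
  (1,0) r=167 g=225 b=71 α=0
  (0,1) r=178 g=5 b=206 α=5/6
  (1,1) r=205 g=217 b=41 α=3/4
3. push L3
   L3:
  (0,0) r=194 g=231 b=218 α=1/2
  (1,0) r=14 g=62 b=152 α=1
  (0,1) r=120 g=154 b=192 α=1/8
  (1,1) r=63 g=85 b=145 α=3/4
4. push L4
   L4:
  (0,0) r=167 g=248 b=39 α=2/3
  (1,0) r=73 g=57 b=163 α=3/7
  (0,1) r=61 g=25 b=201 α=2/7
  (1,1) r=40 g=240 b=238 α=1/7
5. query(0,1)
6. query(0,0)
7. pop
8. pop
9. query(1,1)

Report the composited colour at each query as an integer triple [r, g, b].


at x=0,y=1 over L1,L2,L3,L4:
after L1 α=0: [0, 0, 0]
after L2 α=5/6: [445/3, 25/6, 515/3]
after L3 α=1/8: [3475/24, 1099/48, 4181/24]
after L4 α=2/7: [20303/168, 7895/336, 30553/168]
→ [121, 23, 182]

at x=0,y=0 over L1,L2,L3,L4:
after L1 α=1: [3, 10, 254]
after L2 α=3/5: [522/5, 44/5, 823/5]
after L3 α=1/2: [746/5, 1199/10, 1913/10]
after L4 α=2/3: [2416/15, 2053/10, 2693/30]
rounded: [161, 205, 90]

(1,1) stack=L1,L2; from [0,0,0]:
after L1 α=3/4: [72, 27/2, 651/4]
after L2 α=3/4: [687/4, 1329/8, 1143/16]
rounded: [172, 166, 71]


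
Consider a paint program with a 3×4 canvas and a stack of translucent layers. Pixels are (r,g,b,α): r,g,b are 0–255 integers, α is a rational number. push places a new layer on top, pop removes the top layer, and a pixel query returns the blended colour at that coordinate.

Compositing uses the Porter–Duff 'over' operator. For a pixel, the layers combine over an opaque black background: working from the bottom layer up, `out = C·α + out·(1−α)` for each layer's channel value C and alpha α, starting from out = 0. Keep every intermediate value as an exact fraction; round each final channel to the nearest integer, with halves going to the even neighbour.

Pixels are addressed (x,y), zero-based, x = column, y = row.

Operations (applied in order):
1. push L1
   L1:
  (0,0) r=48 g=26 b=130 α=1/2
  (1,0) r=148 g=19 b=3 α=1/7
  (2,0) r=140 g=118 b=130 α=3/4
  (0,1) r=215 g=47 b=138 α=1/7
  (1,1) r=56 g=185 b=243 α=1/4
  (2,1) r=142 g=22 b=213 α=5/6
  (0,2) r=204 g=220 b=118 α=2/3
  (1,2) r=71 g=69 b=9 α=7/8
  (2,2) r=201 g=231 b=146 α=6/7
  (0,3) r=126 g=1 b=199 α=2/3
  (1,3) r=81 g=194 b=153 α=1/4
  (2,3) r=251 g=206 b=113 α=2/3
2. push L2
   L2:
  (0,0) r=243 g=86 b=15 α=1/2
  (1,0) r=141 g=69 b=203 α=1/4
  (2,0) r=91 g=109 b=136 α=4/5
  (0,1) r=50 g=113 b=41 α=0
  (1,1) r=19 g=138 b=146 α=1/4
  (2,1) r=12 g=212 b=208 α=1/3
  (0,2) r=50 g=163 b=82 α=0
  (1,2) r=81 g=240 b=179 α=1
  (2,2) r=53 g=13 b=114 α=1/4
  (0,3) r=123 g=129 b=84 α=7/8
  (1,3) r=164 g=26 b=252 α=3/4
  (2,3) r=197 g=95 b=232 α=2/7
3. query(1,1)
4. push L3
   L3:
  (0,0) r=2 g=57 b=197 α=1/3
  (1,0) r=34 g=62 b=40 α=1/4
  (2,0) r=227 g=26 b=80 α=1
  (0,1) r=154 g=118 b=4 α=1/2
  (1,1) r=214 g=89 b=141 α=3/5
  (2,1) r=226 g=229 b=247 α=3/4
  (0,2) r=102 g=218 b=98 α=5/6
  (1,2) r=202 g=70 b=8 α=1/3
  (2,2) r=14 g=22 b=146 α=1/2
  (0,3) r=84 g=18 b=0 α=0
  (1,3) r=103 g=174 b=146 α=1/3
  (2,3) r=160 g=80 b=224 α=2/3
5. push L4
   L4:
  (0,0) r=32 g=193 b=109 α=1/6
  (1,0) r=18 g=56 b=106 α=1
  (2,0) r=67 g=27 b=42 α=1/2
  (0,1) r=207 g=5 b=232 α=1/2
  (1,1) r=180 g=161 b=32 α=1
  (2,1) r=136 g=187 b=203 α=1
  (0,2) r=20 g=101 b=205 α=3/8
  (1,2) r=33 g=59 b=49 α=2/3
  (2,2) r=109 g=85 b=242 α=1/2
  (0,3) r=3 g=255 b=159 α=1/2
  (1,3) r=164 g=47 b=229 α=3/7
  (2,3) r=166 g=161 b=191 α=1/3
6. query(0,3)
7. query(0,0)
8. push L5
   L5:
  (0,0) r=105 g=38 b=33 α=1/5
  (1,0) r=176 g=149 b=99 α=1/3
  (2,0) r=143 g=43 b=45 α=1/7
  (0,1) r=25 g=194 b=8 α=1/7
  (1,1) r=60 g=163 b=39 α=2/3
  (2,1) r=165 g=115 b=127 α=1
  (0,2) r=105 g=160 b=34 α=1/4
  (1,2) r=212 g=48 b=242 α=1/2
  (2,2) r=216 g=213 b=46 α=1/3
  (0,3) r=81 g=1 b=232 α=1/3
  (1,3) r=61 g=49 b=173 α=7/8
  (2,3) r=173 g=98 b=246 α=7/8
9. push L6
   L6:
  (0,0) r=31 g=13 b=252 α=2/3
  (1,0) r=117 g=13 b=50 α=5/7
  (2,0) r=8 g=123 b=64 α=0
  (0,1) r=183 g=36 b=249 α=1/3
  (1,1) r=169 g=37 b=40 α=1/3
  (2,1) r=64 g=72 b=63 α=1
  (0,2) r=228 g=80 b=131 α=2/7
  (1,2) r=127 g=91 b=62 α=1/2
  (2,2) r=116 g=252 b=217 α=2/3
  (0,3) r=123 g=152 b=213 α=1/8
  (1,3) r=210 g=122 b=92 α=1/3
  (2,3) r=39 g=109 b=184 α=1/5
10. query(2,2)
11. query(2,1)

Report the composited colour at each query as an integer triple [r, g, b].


query (1,1) [L1,L2] — begin 0,0,0
after L1 α=1/4: [14, 185/4, 243/4]
after L2 α=1/4: [61/4, 1107/16, 1313/16]
rounded: [15, 69, 82]

query (0,3) [L1,L2,L3,L4] — begin 0,0,0
+L1 (α=2/3) → [84, 2/3, 398/3]
+L2 (α=7/8) → [945/8, 2711/24, 1081/12]
+L3 (α=0) → [945/8, 2711/24, 1081/12]
+L4 (α=1/2) → [969/16, 8831/48, 2989/24]
= [61, 184, 125]

query (0,0) [L1,L2,L3,L4] — begin 0,0,0
+L1 (α=1/2) → [24, 13, 65]
+L2 (α=1/2) → [267/2, 99/2, 40]
+L3 (α=1/3) → [269/3, 52, 277/3]
+L4 (α=1/6) → [1441/18, 151/2, 856/9]
= [80, 76, 95]

query (2,2) [L1,L2,L3,L4,L5,L6] — begin 0,0,0
L1 α=6/7: [1206/7, 198, 876/7]
L2 α=1/4: [3989/28, 607/4, 1713/14]
L3 α=1/2: [4381/56, 695/8, 3757/28]
L4 α=1/2: [10485/112, 1375/16, 10533/56]
L5 α=1/3: [7527/56, 3079/24, 11821/84]
L6 α=2/3: [20519/168, 15175/72, 48277/252]
= [122, 211, 192]

(2,1) stack=L1,L2,L3,L4,L5,L6; from [0,0,0]:
+L1 (α=5/6) → [355/3, 55/3, 355/2]
+L2 (α=1/3) → [746/9, 746/9, 563/3]
+L3 (α=3/4) → [1712/9, 6929/36, 1393/6]
+L4 (α=1) → [136, 187, 203]
+L5 (α=1) → [165, 115, 127]
+L6 (α=1) → [64, 72, 63]
→ [64, 72, 63]


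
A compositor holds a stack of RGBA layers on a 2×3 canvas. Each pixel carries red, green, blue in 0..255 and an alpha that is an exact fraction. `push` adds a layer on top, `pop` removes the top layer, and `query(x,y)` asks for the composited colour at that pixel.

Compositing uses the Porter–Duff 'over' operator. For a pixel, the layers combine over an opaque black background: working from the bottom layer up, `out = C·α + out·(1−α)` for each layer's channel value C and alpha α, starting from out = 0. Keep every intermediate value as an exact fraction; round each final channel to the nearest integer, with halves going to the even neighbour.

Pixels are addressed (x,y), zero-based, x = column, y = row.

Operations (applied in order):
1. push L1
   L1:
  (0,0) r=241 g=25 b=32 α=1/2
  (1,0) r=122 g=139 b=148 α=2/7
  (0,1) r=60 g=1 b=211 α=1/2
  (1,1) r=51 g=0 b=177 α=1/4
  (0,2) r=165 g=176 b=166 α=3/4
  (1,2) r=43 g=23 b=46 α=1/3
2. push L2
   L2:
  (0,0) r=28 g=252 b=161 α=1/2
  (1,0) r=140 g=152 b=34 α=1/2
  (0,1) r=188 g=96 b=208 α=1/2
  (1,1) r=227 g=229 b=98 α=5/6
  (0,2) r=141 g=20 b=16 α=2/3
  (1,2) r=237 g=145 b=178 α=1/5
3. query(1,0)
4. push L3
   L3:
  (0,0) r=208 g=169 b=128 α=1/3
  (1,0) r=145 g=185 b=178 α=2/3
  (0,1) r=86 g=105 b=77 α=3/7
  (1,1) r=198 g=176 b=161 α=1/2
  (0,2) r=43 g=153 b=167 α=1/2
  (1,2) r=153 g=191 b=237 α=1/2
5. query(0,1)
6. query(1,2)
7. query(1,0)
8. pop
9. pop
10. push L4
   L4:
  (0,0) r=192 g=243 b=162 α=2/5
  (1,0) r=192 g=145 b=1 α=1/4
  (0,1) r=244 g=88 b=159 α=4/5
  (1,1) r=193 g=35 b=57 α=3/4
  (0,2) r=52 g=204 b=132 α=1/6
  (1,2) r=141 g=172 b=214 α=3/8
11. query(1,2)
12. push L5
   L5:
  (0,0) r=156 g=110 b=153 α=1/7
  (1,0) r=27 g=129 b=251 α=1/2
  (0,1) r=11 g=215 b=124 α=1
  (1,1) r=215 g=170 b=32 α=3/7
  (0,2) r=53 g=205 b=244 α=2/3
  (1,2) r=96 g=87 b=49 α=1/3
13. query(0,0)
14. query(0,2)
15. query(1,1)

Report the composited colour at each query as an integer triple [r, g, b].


(1,0) stack=L1,L2; from [0,0,0]:
+L1 (α=2/7) → [244/7, 278/7, 296/7]
+L2 (α=1/2) → [612/7, 671/7, 267/7]
rounded: [87, 96, 38]

query (0,1) [L1,L2,L3] — begin 0,0,0
+L1 (α=1/2) → [30, 1/2, 211/2]
+L2 (α=1/2) → [109, 193/4, 627/4]
+L3 (α=3/7) → [694/7, 508/7, 858/7]
rounded: [99, 73, 123]

query (1,2) [L1,L2,L3] — begin 0,0,0
after L1 α=1/3: [43/3, 23/3, 46/3]
after L2 α=1/5: [883/15, 527/15, 718/15]
after L3 α=1/2: [1589/15, 1696/15, 4273/30]
→ [106, 113, 142]

query (1,0) [L1,L2,L3] — begin 0,0,0
after L1 α=2/7: [244/7, 278/7, 296/7]
after L2 α=1/2: [612/7, 671/7, 267/7]
after L3 α=2/3: [2642/21, 1087/7, 2759/21]
= [126, 155, 131]

(1,2) stack=L1,L4; from [0,0,0]:
after L1 α=1/3: [43/3, 23/3, 46/3]
after L4 α=3/8: [371/6, 1663/24, 539/6]
rounded: [62, 69, 90]

(0,0) stack=L1,L4,L5; from [0,0,0]:
+L1 (α=1/2) → [241/2, 25/2, 16]
+L4 (α=2/5) → [1491/10, 1047/10, 372/5]
+L5 (α=1/7) → [5253/35, 3691/35, 2997/35]
→ [150, 105, 86]

(0,2) stack=L1,L4,L5; from [0,0,0]:
after L1 α=3/4: [495/4, 132, 249/2]
after L4 α=1/6: [2683/24, 144, 503/4]
after L5 α=2/3: [5227/72, 554/3, 2455/12]
rounded: [73, 185, 205]

query (1,1) [L1,L4,L5] — begin 0,0,0
L1 α=1/4: [51/4, 0, 177/4]
L4 α=3/4: [2367/16, 105/4, 861/16]
L5 α=3/7: [4947/28, 615/7, 1245/28]
= [177, 88, 44]


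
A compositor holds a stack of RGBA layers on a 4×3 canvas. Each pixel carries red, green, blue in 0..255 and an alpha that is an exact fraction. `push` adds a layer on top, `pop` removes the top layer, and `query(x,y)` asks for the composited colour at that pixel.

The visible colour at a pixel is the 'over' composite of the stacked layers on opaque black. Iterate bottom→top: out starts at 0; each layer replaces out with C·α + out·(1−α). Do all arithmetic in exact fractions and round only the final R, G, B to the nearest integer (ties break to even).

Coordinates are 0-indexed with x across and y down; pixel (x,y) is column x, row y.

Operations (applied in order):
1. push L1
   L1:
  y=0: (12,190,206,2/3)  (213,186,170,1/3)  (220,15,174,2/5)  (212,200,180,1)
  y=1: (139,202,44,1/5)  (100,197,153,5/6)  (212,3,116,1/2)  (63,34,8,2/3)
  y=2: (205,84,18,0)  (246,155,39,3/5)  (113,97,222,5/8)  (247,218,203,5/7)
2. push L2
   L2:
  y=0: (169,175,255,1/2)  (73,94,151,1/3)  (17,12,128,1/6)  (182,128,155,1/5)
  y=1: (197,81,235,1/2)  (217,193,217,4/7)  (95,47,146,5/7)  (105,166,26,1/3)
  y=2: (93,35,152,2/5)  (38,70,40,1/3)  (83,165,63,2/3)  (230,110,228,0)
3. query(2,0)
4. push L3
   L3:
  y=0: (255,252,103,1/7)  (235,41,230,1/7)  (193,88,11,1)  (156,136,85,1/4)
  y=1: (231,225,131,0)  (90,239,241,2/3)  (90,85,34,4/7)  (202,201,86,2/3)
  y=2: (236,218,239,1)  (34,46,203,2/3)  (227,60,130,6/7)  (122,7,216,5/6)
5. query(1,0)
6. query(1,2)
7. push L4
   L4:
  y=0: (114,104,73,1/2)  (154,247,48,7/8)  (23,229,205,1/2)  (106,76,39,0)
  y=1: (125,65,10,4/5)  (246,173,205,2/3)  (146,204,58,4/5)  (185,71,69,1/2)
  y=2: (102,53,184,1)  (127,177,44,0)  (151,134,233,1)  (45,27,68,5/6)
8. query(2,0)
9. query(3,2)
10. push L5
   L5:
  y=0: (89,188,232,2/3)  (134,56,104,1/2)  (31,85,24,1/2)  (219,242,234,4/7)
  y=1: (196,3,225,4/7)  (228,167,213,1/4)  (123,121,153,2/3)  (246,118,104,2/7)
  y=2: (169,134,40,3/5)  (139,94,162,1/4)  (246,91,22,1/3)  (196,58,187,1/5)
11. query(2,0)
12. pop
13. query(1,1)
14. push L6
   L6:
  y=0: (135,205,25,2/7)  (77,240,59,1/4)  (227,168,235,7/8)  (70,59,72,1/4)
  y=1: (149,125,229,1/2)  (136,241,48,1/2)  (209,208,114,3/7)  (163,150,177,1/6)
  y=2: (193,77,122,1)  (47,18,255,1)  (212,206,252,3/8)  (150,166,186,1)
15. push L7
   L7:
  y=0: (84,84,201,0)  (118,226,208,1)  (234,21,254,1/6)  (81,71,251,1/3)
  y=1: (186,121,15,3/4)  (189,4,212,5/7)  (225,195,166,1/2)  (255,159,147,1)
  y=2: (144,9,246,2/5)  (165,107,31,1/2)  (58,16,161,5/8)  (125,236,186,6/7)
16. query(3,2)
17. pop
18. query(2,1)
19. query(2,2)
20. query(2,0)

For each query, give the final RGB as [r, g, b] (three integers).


query (2,0) [L1,L2] — begin 0,0,0
L1 α=2/5: [88, 6, 348/5]
L2 α=1/6: [457/6, 7, 238/3]
→ [76, 7, 79]

(1,0) stack=L1,L2,L3; from [0,0,0]:
after L1 α=1/3: [71, 62, 170/3]
after L2 α=1/3: [215/3, 218/3, 793/9]
after L3 α=1/7: [95, 477/7, 2276/21]
rounded: [95, 68, 108]

query (1,2) [L1,L2,L3] — begin 0,0,0
after L1 α=3/5: [738/5, 93, 117/5]
after L2 α=1/3: [1666/15, 256/3, 434/15]
after L3 α=2/3: [2686/45, 532/9, 6524/45]
rounded: [60, 59, 145]

(2,0) stack=L1,L2,L3,L4; from [0,0,0]:
+L1 (α=2/5) → [88, 6, 348/5]
+L2 (α=1/6) → [457/6, 7, 238/3]
+L3 (α=1) → [193, 88, 11]
+L4 (α=1/2) → [108, 317/2, 108]
rounded: [108, 158, 108]

(3,2) stack=L1,L2,L3,L4; from [0,0,0]:
L1 α=5/7: [1235/7, 1090/7, 145]
L2 α=0: [1235/7, 1090/7, 145]
L3 α=5/6: [1835/14, 445/14, 1225/6]
L4 α=5/6: [4985/84, 2335/84, 3265/36]
→ [59, 28, 91]

at x=2,y=0 over L1,L2,L3,L4,L5:
+L1 (α=2/5) → [88, 6, 348/5]
+L2 (α=1/6) → [457/6, 7, 238/3]
+L3 (α=1) → [193, 88, 11]
+L4 (α=1/2) → [108, 317/2, 108]
+L5 (α=1/2) → [139/2, 487/4, 66]
= [70, 122, 66]

(1,1) stack=L1,L2,L3,L4; from [0,0,0]:
L1 α=5/6: [250/3, 985/6, 255/2]
L2 α=4/7: [1118/7, 2529/14, 2501/14]
L3 α=2/3: [2378/21, 9221/42, 3083/14]
L4 α=2/3: [12710/63, 23753/126, 2941/14]
= [202, 189, 210]

at x=3,y=2 over L1,L2,L3,L4,L6,L7:
after L1 α=5/7: [1235/7, 1090/7, 145]
after L2 α=0: [1235/7, 1090/7, 145]
after L3 α=5/6: [1835/14, 445/14, 1225/6]
after L4 α=5/6: [4985/84, 2335/84, 3265/36]
after L6 α=1: [150, 166, 186]
after L7 α=6/7: [900/7, 226, 186]
rounded: [129, 226, 186]

at x=2,y=1 over L1,L2,L3,L4,L6:
L1 α=1/2: [106, 3/2, 58]
L2 α=5/7: [687/7, 34, 846/7]
L3 α=4/7: [4581/49, 442/7, 3490/49]
L4 α=4/5: [33197/245, 6154/35, 14858/245]
L6 α=3/7: [286403/1715, 46456/245, 143222/1715]
→ [167, 190, 84]

at x=2,y=2 over L1,L2,L3,L4,L6:
+L1 (α=5/8) → [565/8, 485/8, 555/4]
+L2 (α=2/3) → [631/8, 3125/24, 353/4]
+L3 (α=6/7) → [11527/56, 11765/168, 3473/28]
+L4 (α=1) → [151, 134, 233]
+L6 (α=3/8) → [1391/8, 161, 1921/8]
→ [174, 161, 240]

(2,0) stack=L1,L2,L3,L4,L6; from [0,0,0]:
L1 α=2/5: [88, 6, 348/5]
L2 α=1/6: [457/6, 7, 238/3]
L3 α=1: [193, 88, 11]
L4 α=1/2: [108, 317/2, 108]
L6 α=7/8: [1697/8, 2669/16, 1753/8]
→ [212, 167, 219]


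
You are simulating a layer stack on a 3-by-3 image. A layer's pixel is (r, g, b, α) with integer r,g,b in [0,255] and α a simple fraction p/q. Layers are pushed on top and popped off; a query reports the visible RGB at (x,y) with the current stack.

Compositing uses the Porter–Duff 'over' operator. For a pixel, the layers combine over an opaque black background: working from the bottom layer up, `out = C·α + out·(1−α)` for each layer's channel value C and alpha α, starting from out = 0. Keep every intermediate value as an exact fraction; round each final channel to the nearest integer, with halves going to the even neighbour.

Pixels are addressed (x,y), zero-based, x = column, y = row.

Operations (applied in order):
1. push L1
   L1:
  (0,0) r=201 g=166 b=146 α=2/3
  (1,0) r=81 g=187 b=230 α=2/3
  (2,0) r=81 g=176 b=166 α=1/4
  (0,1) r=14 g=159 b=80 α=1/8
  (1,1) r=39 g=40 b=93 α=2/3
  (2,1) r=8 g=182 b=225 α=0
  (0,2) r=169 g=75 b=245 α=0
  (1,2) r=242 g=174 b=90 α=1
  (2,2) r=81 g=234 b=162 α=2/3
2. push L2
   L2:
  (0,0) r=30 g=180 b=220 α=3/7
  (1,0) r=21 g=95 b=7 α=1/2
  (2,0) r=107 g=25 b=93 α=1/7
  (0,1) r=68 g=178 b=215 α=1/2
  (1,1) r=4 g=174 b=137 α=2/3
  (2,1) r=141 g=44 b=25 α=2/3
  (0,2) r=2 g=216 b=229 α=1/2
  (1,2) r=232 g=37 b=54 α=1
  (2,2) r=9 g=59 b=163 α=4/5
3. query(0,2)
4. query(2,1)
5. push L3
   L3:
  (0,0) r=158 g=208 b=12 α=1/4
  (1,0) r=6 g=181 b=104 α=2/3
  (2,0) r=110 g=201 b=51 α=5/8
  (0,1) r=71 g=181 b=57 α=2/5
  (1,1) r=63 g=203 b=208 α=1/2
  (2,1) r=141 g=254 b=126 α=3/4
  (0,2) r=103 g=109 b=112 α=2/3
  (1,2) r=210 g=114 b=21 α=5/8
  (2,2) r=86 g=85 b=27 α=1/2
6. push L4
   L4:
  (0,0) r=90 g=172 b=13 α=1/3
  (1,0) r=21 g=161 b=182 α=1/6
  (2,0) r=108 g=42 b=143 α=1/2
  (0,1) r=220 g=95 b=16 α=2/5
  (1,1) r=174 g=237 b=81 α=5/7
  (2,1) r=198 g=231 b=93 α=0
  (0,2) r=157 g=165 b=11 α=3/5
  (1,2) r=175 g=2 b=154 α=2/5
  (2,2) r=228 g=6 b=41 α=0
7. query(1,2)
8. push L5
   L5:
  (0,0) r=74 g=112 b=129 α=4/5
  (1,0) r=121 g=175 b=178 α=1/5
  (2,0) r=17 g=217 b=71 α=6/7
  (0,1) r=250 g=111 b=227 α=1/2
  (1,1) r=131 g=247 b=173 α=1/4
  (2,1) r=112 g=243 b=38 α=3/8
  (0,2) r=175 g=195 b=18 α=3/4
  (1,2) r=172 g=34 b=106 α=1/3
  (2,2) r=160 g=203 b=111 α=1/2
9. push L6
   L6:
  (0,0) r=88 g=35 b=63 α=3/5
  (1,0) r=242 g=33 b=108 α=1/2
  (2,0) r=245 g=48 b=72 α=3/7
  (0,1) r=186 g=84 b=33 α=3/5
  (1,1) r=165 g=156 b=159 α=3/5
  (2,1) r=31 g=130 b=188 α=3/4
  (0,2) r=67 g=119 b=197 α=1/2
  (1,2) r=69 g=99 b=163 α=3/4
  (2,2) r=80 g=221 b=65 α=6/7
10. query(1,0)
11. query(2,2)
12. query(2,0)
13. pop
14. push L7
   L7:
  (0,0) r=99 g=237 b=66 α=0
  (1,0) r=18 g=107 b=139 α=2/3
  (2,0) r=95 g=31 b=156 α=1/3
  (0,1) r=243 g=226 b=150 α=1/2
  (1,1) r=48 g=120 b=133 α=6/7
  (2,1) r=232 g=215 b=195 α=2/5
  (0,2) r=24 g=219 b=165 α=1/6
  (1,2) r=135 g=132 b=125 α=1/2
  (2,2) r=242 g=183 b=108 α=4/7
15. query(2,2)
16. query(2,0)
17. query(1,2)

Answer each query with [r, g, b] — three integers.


at x=0,y=2 over L1,L2:
+L1 (α=0) → [0, 0, 0]
+L2 (α=1/2) → [1, 108, 229/2]
rounded: [1, 108, 114]

at x=2,y=1 over L1,L2:
+L1 (α=0) → [0, 0, 0]
+L2 (α=2/3) → [94, 88/3, 50/3]
rounded: [94, 29, 17]

query (1,2) [L1,L2,L3,L4] — begin 0,0,0
+L1 (α=1) → [242, 174, 90]
+L2 (α=1) → [232, 37, 54]
+L3 (α=5/8) → [873/4, 681/8, 267/8]
+L4 (α=2/5) → [4019/20, 415/8, 653/8]
= [201, 52, 82]

query (1,0) [L1,L2,L3,L4,L5,L6] — begin 0,0,0
+L1 (α=2/3) → [54, 374/3, 460/3]
+L2 (α=1/2) → [75/2, 659/6, 481/6]
+L3 (α=2/3) → [33/2, 2831/18, 1729/18]
+L4 (α=1/6) → [69/4, 17053/108, 11921/108]
+L5 (α=1/5) → [38, 21778/135, 16727/135]
+L6 (α=1/2) → [140, 26233/270, 31307/270]
→ [140, 97, 116]

at x=2,y=2 over L1,L2,L3,L4,L5,L6:
after L1 α=2/3: [54, 156, 108]
after L2 α=4/5: [18, 392/5, 152]
after L3 α=1/2: [52, 817/10, 179/2]
after L4 α=0: [52, 817/10, 179/2]
after L5 α=1/2: [106, 2847/20, 401/4]
after L6 α=6/7: [586/7, 29367/140, 1961/28]
→ [84, 210, 70]

query (2,0) [L1,L2,L3,L4,L5,L6] — begin 0,0,0
L1 α=1/4: [81/4, 44, 83/2]
L2 α=1/7: [457/14, 289/7, 342/7]
L3 α=5/8: [9071/112, 3951/28, 2811/56]
L4 α=1/2: [21167/224, 5127/56, 10819/112]
L5 α=6/7: [44015/1568, 78039/392, 58531/784]
L6 α=3/7: [332135/2744, 92151/686, 100867/1372]
rounded: [121, 134, 74]

query (2,2) [L1,L2,L3,L4,L5,L7] — begin 0,0,0
+L1 (α=2/3) → [54, 156, 108]
+L2 (α=4/5) → [18, 392/5, 152]
+L3 (α=1/2) → [52, 817/10, 179/2]
+L4 (α=0) → [52, 817/10, 179/2]
+L5 (α=1/2) → [106, 2847/20, 401/4]
+L7 (α=4/7) → [1286/7, 23181/140, 2931/28]
= [184, 166, 105]

(2,0) stack=L1,L2,L3,L4,L5,L7; from [0,0,0]:
L1 α=1/4: [81/4, 44, 83/2]
L2 α=1/7: [457/14, 289/7, 342/7]
L3 α=5/8: [9071/112, 3951/28, 2811/56]
L4 α=1/2: [21167/224, 5127/56, 10819/112]
L5 α=6/7: [44015/1568, 78039/392, 58531/784]
L7 α=1/3: [118495/2352, 84115/588, 119683/1176]
rounded: [50, 143, 102]

at x=1,y=2 over L1,L2,L3,L4,L5,L7:
after L1 α=1: [242, 174, 90]
after L2 α=1: [232, 37, 54]
after L3 α=5/8: [873/4, 681/8, 267/8]
after L4 α=2/5: [4019/20, 415/8, 653/8]
after L5 α=1/3: [1913/10, 551/12, 359/4]
after L7 α=1/2: [3263/20, 2135/24, 859/8]
rounded: [163, 89, 107]
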